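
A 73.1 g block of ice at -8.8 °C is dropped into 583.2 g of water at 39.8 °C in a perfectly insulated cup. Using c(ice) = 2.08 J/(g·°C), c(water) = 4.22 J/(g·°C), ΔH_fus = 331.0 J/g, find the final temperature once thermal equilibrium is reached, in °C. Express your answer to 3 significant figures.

T_f = 26.1 °C

Heat to bring ice to 0 °C and melt it: q₁ = 73.1×2.08×8.8 + 73.1×331.0 = 25534 J
Heat the water can supply cooling to 0 °C: 583.2×4.22×39.8 = 97951.9 J > q₁, so all ice melts.
Energy balance: 583.2×4.22×(39.8 − T) = 25534 + 73.1×4.22×(T − 0)
2461.104(39.8 − T) = 25534 + 308.482 T
97951.9 − 25534 = 2769.586 T
T = 72417.9 / 2769.586 = 26.148 °C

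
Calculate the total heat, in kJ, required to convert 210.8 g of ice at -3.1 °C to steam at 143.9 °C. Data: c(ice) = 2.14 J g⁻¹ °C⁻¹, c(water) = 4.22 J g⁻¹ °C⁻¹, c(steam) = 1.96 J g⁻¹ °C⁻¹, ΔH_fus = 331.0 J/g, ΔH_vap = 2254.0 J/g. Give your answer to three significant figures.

q = 653 kJ

q1 (heat ice -3.1→0.0 °C): 210.8 × 2.14 × 3.1 = 1398 J
q2 (melt at 0 °C): 210.8 × 331.0 = 69775 J
q3 (heat water 0.0→100.0 °C): 210.8 × 4.22 × 100.0 = 88958 J
q4 (vaporize at 100 °C): 210.8 × 2254.0 = 475143 J
q5 (heat steam 100.0→143.9 °C): 210.8 × 1.96 × 43.9 = 18138 J
Total: 1398 + 69775 + 88958 + 475143 + 18138 = 653412 J = 653 kJ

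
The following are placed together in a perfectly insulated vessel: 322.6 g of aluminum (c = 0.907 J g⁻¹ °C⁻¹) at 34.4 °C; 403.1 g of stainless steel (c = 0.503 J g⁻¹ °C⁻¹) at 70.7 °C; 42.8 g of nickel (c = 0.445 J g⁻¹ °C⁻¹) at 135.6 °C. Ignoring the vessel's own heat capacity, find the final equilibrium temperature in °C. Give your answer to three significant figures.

Σ mᵢcᵢ(T − Tᵢ) = 0  ⇒  T = Σ mᵢcᵢTᵢ / Σ mᵢcᵢ
Σ mᵢcᵢ = 322.6×0.907 + 403.1×0.503 + 42.8×0.445 = 514.4035
Σ mᵢcᵢTᵢ = 292.5982×34.4 + 202.7593×70.7 + 19.046×135.6 = 26983
T = 26983 / 514.4035 = 52.45 °C

T_f = 52.5 °C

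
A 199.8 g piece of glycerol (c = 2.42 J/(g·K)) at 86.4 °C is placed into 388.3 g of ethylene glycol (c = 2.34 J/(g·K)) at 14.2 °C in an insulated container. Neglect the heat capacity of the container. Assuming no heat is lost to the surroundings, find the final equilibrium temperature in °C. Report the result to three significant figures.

T_f = 39.3 °C

Heat lost by glycerol = heat gained by ethylene glycol.
(199.8)(2.42)(86.4 − T) = (388.3)(2.34)(T − 14.2)
483.516 (86.4 − T) = 908.622 (T − 14.2)
41776 − 483.516 T = 908.622 T − 12902
54678 = 1392.138 T
T = 39.28 °C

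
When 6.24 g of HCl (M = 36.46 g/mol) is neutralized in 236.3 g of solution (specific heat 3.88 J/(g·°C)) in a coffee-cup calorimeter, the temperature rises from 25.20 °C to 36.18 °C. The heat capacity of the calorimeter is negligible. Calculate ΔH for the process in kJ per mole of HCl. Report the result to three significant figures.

|ΔT| = |36.18 − 25.20| = 10.98 °C
|q_surr| = (236.3 × 3.88) × 10.98 = 916.844 × 10.98 = 10067 J
n(HCl) = 6.24 / 36.46 = 0.17115 mol
Temperature rose, so q_rxn = −|q_surr| = -10.067 kJ
ΔH = q_rxn / n = -58.82 kJ/mol

ΔH = -58.8 kJ/mol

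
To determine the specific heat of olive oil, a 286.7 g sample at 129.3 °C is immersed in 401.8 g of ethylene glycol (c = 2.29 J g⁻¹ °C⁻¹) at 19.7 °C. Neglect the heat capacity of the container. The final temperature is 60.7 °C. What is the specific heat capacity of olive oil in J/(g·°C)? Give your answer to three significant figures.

q_gained = (401.8 × 2.29) × (60.7 − 19.7) = 37730 J
q_lost = 286.7 × c × (129.3 − 60.7) = 19667.62 c
Set equal: c = 37730 / 19667.62 = 1.92 J/(g·°C)

c = 1.92 J/(g·°C)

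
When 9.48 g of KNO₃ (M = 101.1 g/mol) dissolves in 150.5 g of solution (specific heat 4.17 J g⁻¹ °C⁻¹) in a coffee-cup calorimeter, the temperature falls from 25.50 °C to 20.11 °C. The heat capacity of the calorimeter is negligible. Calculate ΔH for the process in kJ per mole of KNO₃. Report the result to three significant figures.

ΔH = 36.1 kJ/mol

|ΔT| = |20.11 − 25.50| = 5.39 °C
|q_surr| = (150.5 × 4.17) × 5.39 = 627.585 × 5.39 = 3383 J
n(KNO₃) = 9.48 / 101.1 = 0.09377 mol
Temperature fell, so q_rxn = +|q_surr| = 3.383 kJ
ΔH = q_rxn / n = 36.08 kJ/mol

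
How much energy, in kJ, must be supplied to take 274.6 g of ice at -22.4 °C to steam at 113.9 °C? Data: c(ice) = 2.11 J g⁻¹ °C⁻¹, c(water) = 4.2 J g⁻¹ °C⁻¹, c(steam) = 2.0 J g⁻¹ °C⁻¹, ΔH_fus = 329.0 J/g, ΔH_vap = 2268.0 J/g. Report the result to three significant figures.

q1 (heat ice -22.4→0.0 °C): 274.6 × 2.11 × 22.4 = 12979 J
q2 (melt at 0 °C): 274.6 × 329.0 = 90343 J
q3 (heat water 0.0→100.0 °C): 274.6 × 4.2 × 100.0 = 115332 J
q4 (vaporize at 100 °C): 274.6 × 2268.0 = 622793 J
q5 (heat steam 100.0→113.9 °C): 274.6 × 2.0 × 13.9 = 7634 J
Total: 12979 + 90343 + 115332 + 622793 + 7634 = 849081 J = 849 kJ

q = 849 kJ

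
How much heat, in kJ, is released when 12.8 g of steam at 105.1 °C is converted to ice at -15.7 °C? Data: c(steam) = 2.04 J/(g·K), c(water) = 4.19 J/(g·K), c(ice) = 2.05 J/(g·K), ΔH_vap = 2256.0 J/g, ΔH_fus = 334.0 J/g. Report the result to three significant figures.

q = 39.1 kJ

q1 (cool steam 105.1→100 °C): 12.8 × 2.04 × 5.1 = 133 J
q2 (condense at 100 °C): 12.8 × 2256.0 = 28877 J
q3 (cool water 100→0 °C): 12.8 × 4.19 × 100.0 = 5363 J
q4 (freeze at 0 °C): 12.8 × 334.0 = 4275 J
q5 (cool ice 0→-15.7 °C): 12.8 × 2.05 × 15.7 = 412 J
Total: 133 + 28877 + 5363 + 4275 + 412 = 39060 J = 39.1 kJ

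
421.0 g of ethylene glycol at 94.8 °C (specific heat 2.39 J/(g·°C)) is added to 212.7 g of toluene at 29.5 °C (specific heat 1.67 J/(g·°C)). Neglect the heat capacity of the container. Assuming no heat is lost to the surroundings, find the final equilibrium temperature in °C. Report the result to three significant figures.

Heat lost by ethylene glycol = heat gained by toluene.
(421.0)(2.39)(94.8 − T) = (212.7)(1.67)(T − 29.5)
1006.19 (94.8 − T) = 355.209 (T − 29.5)
95387 − 1006.19 T = 355.209 T − 10479
105866 = 1361.399 T
T = 77.76 °C

T_f = 77.8 °C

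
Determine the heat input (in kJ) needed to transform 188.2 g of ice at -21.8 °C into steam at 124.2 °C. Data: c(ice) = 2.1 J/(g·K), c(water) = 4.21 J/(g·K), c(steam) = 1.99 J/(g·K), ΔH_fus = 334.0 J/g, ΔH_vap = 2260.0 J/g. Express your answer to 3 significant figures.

q = 585 kJ

q1 (heat ice -21.8→0.0 °C): 188.2 × 2.1 × 21.8 = 8616 J
q2 (melt at 0 °C): 188.2 × 334.0 = 62859 J
q3 (heat water 0.0→100.0 °C): 188.2 × 4.21 × 100.0 = 79232 J
q4 (vaporize at 100 °C): 188.2 × 2260.0 = 425332 J
q5 (heat steam 100.0→124.2 °C): 188.2 × 1.99 × 24.2 = 9063 J
Total: 8616 + 62859 + 79232 + 425332 + 9063 = 585102 J = 585 kJ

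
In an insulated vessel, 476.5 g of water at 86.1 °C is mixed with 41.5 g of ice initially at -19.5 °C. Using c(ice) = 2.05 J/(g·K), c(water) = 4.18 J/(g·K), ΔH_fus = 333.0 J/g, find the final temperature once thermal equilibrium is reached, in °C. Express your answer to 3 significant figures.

Heat to bring ice to 0 °C and melt it: q₁ = 41.5×2.05×19.5 + 41.5×333.0 = 15478 J
Heat the water can supply cooling to 0 °C: 476.5×4.18×86.1 = 171491 J > q₁, so all ice melts.
Energy balance: 476.5×4.18×(86.1 − T) = 15478 + 41.5×4.18×(T − 0)
1991.77(86.1 − T) = 15478 + 173.47 T
171491 − 15478 = 2165.24 T
T = 156013 / 2165.24 = 72.05 °C

T_f = 72.1 °C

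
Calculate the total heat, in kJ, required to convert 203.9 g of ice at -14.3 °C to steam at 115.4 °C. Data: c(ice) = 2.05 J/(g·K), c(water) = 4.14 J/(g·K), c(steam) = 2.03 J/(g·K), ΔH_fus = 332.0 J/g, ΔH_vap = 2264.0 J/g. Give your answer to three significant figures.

q1 (heat ice -14.3→0.0 °C): 203.9 × 2.05 × 14.3 = 5977 J
q2 (melt at 0 °C): 203.9 × 332.0 = 67695 J
q3 (heat water 0.0→100.0 °C): 203.9 × 4.14 × 100.0 = 84415 J
q4 (vaporize at 100 °C): 203.9 × 2264.0 = 461630 J
q5 (heat steam 100.0→115.4 °C): 203.9 × 2.03 × 15.4 = 6374 J
Total: 5977 + 67695 + 84415 + 461630 + 6374 = 626091 J = 626 kJ

q = 626 kJ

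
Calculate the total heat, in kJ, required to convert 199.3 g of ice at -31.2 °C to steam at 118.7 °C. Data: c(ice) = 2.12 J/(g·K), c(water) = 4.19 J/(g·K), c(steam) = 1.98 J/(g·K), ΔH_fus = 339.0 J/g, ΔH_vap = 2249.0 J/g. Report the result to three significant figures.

q1 (heat ice -31.2→0.0 °C): 199.3 × 2.12 × 31.2 = 13182 J
q2 (melt at 0 °C): 199.3 × 339.0 = 67563 J
q3 (heat water 0.0→100.0 °C): 199.3 × 4.19 × 100.0 = 83507 J
q4 (vaporize at 100 °C): 199.3 × 2249.0 = 448226 J
q5 (heat steam 100.0→118.7 °C): 199.3 × 1.98 × 18.7 = 7379 J
Total: 13182 + 67563 + 83507 + 448226 + 7379 = 619857 J = 620 kJ

q = 620 kJ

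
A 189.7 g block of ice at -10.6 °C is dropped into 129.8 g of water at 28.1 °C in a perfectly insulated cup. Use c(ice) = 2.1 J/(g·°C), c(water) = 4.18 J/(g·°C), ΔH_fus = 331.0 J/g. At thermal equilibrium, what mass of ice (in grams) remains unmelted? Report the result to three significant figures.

Heat to warm all ice to 0 °C: 189.7×2.1×10.6 = 4222.7 J
Heat released by water cooling to 0 °C: 129.8×4.18×28.1 = 15246 J
15246 J < 4222.7 + 189.7×331.0 = 67013.4 J, so not all ice melts; final T = 0 °C.
Heat left for melting: 15246 − 4222.7 = 11023.3 J
Mass melted = 11023.3 / 331.0 = 33.30 g
Ice remaining = 189.7 − 33.30 = 156.40 g

m_ice remaining = 156 g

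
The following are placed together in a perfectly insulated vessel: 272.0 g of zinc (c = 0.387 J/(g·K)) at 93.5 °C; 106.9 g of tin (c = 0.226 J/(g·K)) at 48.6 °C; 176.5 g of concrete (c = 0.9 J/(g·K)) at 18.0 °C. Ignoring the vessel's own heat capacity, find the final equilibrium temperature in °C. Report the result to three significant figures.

Σ mᵢcᵢ(T − Tᵢ) = 0  ⇒  T = Σ mᵢcᵢTᵢ / Σ mᵢcᵢ
Σ mᵢcᵢ = 272.0×0.387 + 106.9×0.226 + 176.5×0.9 = 288.2734
Σ mᵢcᵢTᵢ = 105.264×93.5 + 24.1594×48.6 + 158.85×18.0 = 13876
T = 13876 / 288.2734 = 48.13 °C

T_f = 48.1 °C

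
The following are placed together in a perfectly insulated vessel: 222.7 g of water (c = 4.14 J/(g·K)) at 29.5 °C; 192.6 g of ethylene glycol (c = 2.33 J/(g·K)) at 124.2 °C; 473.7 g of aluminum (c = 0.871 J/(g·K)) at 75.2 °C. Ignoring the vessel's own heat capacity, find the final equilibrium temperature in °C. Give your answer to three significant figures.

T_f = 63.9 °C

Σ mᵢcᵢ(T − Tᵢ) = 0  ⇒  T = Σ mᵢcᵢTᵢ / Σ mᵢcᵢ
Σ mᵢcᵢ = 222.7×4.14 + 192.6×2.33 + 473.7×0.871 = 1783.3287
Σ mᵢcᵢTᵢ = 921.978×29.5 + 448.758×124.2 + 412.5927×75.2 = 113960
T = 113960 / 1783.3287 = 63.90 °C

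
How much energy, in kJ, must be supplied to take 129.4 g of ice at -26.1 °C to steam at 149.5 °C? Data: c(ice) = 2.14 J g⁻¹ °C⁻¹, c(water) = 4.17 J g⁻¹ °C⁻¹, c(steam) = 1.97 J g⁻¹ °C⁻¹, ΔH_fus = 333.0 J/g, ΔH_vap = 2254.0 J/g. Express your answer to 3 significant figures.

q = 409 kJ

q1 (heat ice -26.1→0.0 °C): 129.4 × 2.14 × 26.1 = 7228 J
q2 (melt at 0 °C): 129.4 × 333.0 = 43090 J
q3 (heat water 0.0→100.0 °C): 129.4 × 4.17 × 100.0 = 53960 J
q4 (vaporize at 100 °C): 129.4 × 2254.0 = 291668 J
q5 (heat steam 100.0→149.5 °C): 129.4 × 1.97 × 49.5 = 12618 J
Total: 7228 + 43090 + 53960 + 291668 + 12618 = 408564 J = 409 kJ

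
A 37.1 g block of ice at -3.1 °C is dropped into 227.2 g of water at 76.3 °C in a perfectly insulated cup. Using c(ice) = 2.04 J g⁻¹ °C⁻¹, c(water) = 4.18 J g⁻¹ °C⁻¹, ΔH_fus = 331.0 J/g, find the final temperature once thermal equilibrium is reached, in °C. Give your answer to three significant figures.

T_f = 54.3 °C

Heat to bring ice to 0 °C and melt it: q₁ = 37.1×2.04×3.1 + 37.1×331.0 = 12515 J
Heat the water can supply cooling to 0 °C: 227.2×4.18×76.3 = 72461.8 J > q₁, so all ice melts.
Energy balance: 227.2×4.18×(76.3 − T) = 12515 + 37.1×4.18×(T − 0)
949.696(76.3 − T) = 12515 + 155.078 T
72461.8 − 12515 = 1104.774 T
T = 59946.8 / 1104.774 = 54.26 °C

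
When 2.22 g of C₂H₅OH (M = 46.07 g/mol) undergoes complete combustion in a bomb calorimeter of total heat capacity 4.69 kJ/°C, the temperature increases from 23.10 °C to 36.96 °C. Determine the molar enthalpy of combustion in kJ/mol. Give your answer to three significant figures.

ΔT = 36.96 − 23.10 = 13.86 °C
q_cal = C_cal × ΔT = 4.69 × 13.86 = 65.0034 kJ
n = 2.22 / 46.07 = 0.04819 mol
q_rxn = −q_cal = -65.0034 kJ
ΔH = -65.0034 / 0.04819 = -1349 kJ/mol

ΔH = -1350 kJ/mol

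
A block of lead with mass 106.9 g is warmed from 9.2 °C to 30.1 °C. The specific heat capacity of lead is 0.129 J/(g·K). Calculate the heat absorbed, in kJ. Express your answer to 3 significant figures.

q = 0.288 kJ

q = m c ΔT = 106.9 × 0.129 × (30.1 − 9.2)
q = 106.9 × 0.129 × 20.9 = 288.2 J = 0.288 kJ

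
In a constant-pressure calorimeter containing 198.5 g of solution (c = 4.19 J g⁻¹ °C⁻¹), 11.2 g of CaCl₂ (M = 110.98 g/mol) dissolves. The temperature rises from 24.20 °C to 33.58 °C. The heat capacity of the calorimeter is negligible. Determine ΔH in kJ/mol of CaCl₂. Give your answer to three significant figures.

|ΔT| = |33.58 − 24.20| = 9.38 °C
|q_surr| = (198.5 × 4.19) × 9.38 = 831.715 × 9.38 = 7801 J
n(CaCl₂) = 11.2 / 110.98 = 0.1009 mol
Temperature rose, so q_rxn = −|q_surr| = -7.801 kJ
ΔH = q_rxn / n = -77.31 kJ/mol

ΔH = -77.3 kJ/mol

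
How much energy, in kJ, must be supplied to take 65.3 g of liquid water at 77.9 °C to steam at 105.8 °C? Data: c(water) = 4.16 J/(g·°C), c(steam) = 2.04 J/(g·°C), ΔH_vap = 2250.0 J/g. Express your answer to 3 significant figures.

q = 154 kJ

q1 (heat water 77.9→100.0 °C): 65.3 × 4.16 × 22.1 = 6003 J
q2 (vaporize at 100 °C): 65.3 × 2250.0 = 146925 J
q3 (heat steam 100.0→105.8 °C): 65.3 × 2.04 × 5.8 = 773 J
Total: 6003 + 146925 + 773 = 153701 J = 154 kJ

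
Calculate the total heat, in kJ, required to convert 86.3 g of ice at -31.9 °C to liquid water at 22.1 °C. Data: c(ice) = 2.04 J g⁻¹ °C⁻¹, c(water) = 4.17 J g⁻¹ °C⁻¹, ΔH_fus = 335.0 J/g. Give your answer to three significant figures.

q = 42.5 kJ

q1 (heat ice -31.9→0.0 °C): 86.3 × 2.04 × 31.9 = 5616 J
q2 (melt at 0 °C): 86.3 × 335.0 = 28911 J
q3 (heat water 0.0→22.1 °C): 86.3 × 4.17 × 22.1 = 7953 J
Total: 5616 + 28911 + 7953 = 42480 J = 42.5 kJ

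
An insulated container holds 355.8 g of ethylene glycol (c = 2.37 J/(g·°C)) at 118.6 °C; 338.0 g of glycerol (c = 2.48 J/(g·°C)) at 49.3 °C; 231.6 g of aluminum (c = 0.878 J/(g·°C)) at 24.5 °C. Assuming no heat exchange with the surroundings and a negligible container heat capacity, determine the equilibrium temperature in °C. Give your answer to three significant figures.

T_f = 77.6 °C

Σ mᵢcᵢ(T − Tᵢ) = 0  ⇒  T = Σ mᵢcᵢTᵢ / Σ mᵢcᵢ
Σ mᵢcᵢ = 355.8×2.37 + 338.0×2.48 + 231.6×0.878 = 1884.8308
Σ mᵢcᵢTᵢ = 843.246×118.6 + 838.24×49.3 + 203.3448×24.5 = 146320
T = 146320 / 1884.8308 = 77.63 °C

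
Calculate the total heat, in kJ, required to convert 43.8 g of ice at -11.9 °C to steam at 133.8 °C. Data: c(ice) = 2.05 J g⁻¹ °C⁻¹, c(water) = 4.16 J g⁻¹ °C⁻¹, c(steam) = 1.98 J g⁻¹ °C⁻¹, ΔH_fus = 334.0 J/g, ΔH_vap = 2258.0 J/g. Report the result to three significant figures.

q1 (heat ice -11.9→0.0 °C): 43.8 × 2.05 × 11.9 = 1069 J
q2 (melt at 0 °C): 43.8 × 334.0 = 14629 J
q3 (heat water 0.0→100.0 °C): 43.8 × 4.16 × 100.0 = 18221 J
q4 (vaporize at 100 °C): 43.8 × 2258.0 = 98900 J
q5 (heat steam 100.0→133.8 °C): 43.8 × 1.98 × 33.8 = 2931 J
Total: 1069 + 14629 + 18221 + 98900 + 2931 = 135750 J = 136 kJ

q = 136 kJ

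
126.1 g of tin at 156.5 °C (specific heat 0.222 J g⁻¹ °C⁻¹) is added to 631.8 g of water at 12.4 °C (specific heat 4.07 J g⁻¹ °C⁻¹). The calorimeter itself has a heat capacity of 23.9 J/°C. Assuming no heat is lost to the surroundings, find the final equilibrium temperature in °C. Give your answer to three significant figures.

Heat lost by tin = heat gained by water + calorimeter.
(126.1)(0.222)(156.5 − T) = [(631.8)(4.07) + 23.9](T − 12.4)
27.9942 (156.5 − T) = 2595.326 (T − 12.4)
4381.1 − 27.9942 T = 2595.326 T − 32182
36563.1 = 2623.3202 T
T = 13.94 °C

T_f = 13.9 °C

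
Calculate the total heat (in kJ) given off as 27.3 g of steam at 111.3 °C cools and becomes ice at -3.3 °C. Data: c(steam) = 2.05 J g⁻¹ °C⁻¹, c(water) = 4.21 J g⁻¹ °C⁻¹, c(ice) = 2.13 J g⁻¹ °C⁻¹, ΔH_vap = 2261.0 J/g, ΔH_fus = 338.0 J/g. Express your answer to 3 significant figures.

q = 83.3 kJ

q1 (cool steam 111.3→100 °C): 27.3 × 2.05 × 11.3 = 632 J
q2 (condense at 100 °C): 27.3 × 2261.0 = 61725 J
q3 (cool water 100→0 °C): 27.3 × 4.21 × 100.0 = 11493 J
q4 (freeze at 0 °C): 27.3 × 338.0 = 9227 J
q5 (cool ice 0→-3.3 °C): 27.3 × 2.13 × 3.3 = 192 J
Total: 632 + 61725 + 11493 + 9227 + 192 = 83269 J = 83.3 kJ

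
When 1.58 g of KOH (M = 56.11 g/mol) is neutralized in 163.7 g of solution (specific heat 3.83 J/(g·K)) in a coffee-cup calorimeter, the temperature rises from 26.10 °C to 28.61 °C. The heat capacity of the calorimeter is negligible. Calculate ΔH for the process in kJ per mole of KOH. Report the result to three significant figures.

|ΔT| = |28.61 − 26.10| = 2.51 °C
|q_surr| = (163.7 × 3.83) × 2.51 = 626.971 × 2.51 = 1574 J
n(KOH) = 1.58 / 56.11 = 0.02816 mol
Temperature rose, so q_rxn = −|q_surr| = -1.574 kJ
ΔH = q_rxn / n = -55.89 kJ/mol

ΔH = -55.9 kJ/mol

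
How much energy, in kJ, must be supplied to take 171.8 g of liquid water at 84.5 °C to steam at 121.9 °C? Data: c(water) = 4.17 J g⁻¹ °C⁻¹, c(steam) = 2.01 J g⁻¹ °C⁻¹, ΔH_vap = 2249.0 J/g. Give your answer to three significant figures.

q1 (heat water 84.5→100.0 °C): 171.8 × 4.17 × 15.5 = 11104 J
q2 (vaporize at 100 °C): 171.8 × 2249.0 = 386378 J
q3 (heat steam 100.0→121.9 °C): 171.8 × 2.01 × 21.9 = 7562 J
Total: 11104 + 386378 + 7562 = 405044 J = 405 kJ

q = 405 kJ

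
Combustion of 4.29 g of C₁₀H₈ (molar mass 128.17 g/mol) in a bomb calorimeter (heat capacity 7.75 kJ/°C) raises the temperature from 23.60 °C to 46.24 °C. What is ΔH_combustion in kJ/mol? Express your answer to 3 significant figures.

ΔT = 46.24 − 23.60 = 22.64 °C
q_cal = C_cal × ΔT = 7.75 × 22.64 = 175.46 kJ
n = 4.29 / 128.17 = 0.03347 mol
q_rxn = −q_cal = -175.46 kJ
ΔH = -175.46 / 0.03347 = -5242 kJ/mol

ΔH = -5240 kJ/mol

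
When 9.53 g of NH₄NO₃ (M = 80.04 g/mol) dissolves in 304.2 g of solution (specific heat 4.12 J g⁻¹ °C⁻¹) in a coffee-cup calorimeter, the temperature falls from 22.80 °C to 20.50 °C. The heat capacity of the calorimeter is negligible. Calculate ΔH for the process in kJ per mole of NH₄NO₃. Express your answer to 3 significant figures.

ΔH = 24.2 kJ/mol

|ΔT| = |20.50 − 22.80| = 2.30 °C
|q_surr| = (304.2 × 4.12) × 2.30 = 1253.304 × 2.30 = 2883 J
n(NH₄NO₃) = 9.53 / 80.04 = 0.1191 mol
Temperature fell, so q_rxn = +|q_surr| = 2.883 kJ
ΔH = q_rxn / n = 24.21 kJ/mol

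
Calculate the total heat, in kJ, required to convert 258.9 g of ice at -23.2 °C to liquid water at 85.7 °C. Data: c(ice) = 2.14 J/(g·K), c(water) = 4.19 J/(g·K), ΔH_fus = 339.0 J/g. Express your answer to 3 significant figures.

q1 (heat ice -23.2→0.0 °C): 258.9 × 2.14 × 23.2 = 12854 J
q2 (melt at 0 °C): 258.9 × 339.0 = 87767 J
q3 (heat water 0.0→85.7 °C): 258.9 × 4.19 × 85.7 = 92967 J
Total: 12854 + 87767 + 92967 = 193588 J = 194 kJ

q = 194 kJ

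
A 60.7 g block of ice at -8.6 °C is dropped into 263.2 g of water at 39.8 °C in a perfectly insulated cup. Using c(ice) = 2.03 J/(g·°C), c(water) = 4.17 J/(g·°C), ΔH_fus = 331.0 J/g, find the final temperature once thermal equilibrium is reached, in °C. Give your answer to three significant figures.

Heat to bring ice to 0 °C and melt it: q₁ = 60.7×2.03×8.6 + 60.7×331.0 = 21151 J
Heat the water can supply cooling to 0 °C: 263.2×4.17×39.8 = 43682.3 J > q₁, so all ice melts.
Energy balance: 263.2×4.17×(39.8 − T) = 21151 + 60.7×4.17×(T − 0)
1097.544(39.8 − T) = 21151 + 253.119 T
43682.3 − 21151 = 1350.663 T
T = 22531.3 / 1350.663 = 16.68 °C

T_f = 16.7 °C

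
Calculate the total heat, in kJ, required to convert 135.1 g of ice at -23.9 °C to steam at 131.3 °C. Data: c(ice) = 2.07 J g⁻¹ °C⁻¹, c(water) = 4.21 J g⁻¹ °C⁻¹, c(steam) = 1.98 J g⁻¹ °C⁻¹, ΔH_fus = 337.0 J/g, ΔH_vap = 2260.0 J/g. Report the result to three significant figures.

q = 423 kJ

q1 (heat ice -23.9→0.0 °C): 135.1 × 2.07 × 23.9 = 6684 J
q2 (melt at 0 °C): 135.1 × 337.0 = 45529 J
q3 (heat water 0.0→100.0 °C): 135.1 × 4.21 × 100.0 = 56877 J
q4 (vaporize at 100 °C): 135.1 × 2260.0 = 305326 J
q5 (heat steam 100.0→131.3 °C): 135.1 × 1.98 × 31.3 = 8373 J
Total: 6684 + 45529 + 56877 + 305326 + 8373 = 422789 J = 423 kJ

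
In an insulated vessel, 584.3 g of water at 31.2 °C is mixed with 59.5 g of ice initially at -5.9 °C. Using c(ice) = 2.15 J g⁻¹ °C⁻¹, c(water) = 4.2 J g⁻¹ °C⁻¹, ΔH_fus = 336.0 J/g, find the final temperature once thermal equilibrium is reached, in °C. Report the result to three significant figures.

T_f = 20.6 °C

Heat to bring ice to 0 °C and melt it: q₁ = 59.5×2.15×5.9 + 59.5×336.0 = 20747 J
Heat the water can supply cooling to 0 °C: 584.3×4.2×31.2 = 76566.7 J > q₁, so all ice melts.
Energy balance: 584.3×4.2×(31.2 − T) = 20747 + 59.5×4.2×(T − 0)
2454.06(31.2 − T) = 20747 + 249.9 T
76566.7 − 20747 = 2703.96 T
T = 55819.7 / 2703.96 = 20.64 °C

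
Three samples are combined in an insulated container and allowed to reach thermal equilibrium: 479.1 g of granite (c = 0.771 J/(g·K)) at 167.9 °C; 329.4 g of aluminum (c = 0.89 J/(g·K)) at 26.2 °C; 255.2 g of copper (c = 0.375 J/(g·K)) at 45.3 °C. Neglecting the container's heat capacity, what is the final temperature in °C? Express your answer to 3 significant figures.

Σ mᵢcᵢ(T − Tᵢ) = 0  ⇒  T = Σ mᵢcᵢTᵢ / Σ mᵢcᵢ
Σ mᵢcᵢ = 479.1×0.771 + 329.4×0.89 + 255.2×0.375 = 758.2521
Σ mᵢcᵢTᵢ = 369.3861×167.9 + 293.166×26.2 + 95.7×45.3 = 74036
T = 74036 / 758.2521 = 97.64 °C

T_f = 97.6 °C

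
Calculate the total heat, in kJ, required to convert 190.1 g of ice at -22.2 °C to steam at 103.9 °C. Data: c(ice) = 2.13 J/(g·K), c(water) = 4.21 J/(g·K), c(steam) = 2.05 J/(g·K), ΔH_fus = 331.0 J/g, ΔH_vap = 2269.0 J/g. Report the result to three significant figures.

q = 585 kJ

q1 (heat ice -22.2→0.0 °C): 190.1 × 2.13 × 22.2 = 8989 J
q2 (melt at 0 °C): 190.1 × 331.0 = 62923 J
q3 (heat water 0.0→100.0 °C): 190.1 × 4.21 × 100.0 = 80032 J
q4 (vaporize at 100 °C): 190.1 × 2269.0 = 431337 J
q5 (heat steam 100.0→103.9 °C): 190.1 × 2.05 × 3.9 = 1520 J
Total: 8989 + 62923 + 80032 + 431337 + 1520 = 584801 J = 585 kJ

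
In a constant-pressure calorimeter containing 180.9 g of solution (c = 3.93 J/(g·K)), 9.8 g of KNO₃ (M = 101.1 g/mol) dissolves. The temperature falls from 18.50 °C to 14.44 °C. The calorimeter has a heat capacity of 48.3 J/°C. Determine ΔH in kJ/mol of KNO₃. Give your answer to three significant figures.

ΔH = 31.8 kJ/mol

|ΔT| = |14.44 − 18.50| = 4.06 °C
|q_surr| = (180.9 × 3.93 + 48.3) × 4.06 = 759.237 × 4.06 = 3083 J
n(KNO₃) = 9.8 / 101.1 = 0.09693 mol
Temperature fell, so q_rxn = +|q_surr| = 3.083 kJ
ΔH = q_rxn / n = 31.81 kJ/mol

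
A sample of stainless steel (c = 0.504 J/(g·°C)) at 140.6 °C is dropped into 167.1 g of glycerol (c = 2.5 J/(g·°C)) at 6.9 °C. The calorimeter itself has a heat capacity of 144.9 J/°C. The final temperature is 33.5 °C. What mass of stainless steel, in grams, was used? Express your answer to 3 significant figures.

q_gained = (167.1 × 2.5 + 144.9) × (33.5 − 6.9) = 14970 J
q_lost = m × 0.504 × (140.6 − 33.5) = 53.9784 m
m = 14970 / 53.9784 = 277 g

m = 277 g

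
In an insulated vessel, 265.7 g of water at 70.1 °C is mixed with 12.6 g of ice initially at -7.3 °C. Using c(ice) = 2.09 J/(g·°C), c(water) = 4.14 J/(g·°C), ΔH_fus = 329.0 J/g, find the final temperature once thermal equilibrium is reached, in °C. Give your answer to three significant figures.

T_f = 63.2 °C

Heat to bring ice to 0 °C and melt it: q₁ = 12.6×2.09×7.3 + 12.6×329.0 = 4337.6 J
Heat the water can supply cooling to 0 °C: 265.7×4.14×70.1 = 77109.9 J > q₁, so all ice melts.
Energy balance: 265.7×4.14×(70.1 − T) = 4337.6 + 12.6×4.14×(T − 0)
1099.998(70.1 − T) = 4337.6 + 52.164 T
77109.9 − 4337.6 = 1152.162 T
T = 72772.3 / 1152.162 = 63.16 °C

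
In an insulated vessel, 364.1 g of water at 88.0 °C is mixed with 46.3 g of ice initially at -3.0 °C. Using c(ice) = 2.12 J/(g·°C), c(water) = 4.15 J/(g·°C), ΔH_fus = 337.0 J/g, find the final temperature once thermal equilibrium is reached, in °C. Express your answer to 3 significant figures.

T_f = 68.7 °C

Heat to bring ice to 0 °C and melt it: q₁ = 46.3×2.12×3.0 + 46.3×337.0 = 15898 J
Heat the water can supply cooling to 0 °C: 364.1×4.15×88.0 = 132969 J > q₁, so all ice melts.
Energy balance: 364.1×4.15×(88.0 − T) = 15898 + 46.3×4.15×(T − 0)
1511.015(88.0 − T) = 15898 + 192.145 T
132969 − 15898 = 1703.160 T
T = 117071 / 1703.160 = 68.74 °C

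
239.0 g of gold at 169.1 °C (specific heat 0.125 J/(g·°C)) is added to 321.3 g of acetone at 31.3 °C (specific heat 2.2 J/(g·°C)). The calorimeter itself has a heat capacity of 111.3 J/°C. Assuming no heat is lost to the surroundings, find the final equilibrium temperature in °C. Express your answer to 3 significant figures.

T_f = 36.2 °C

Heat lost by gold = heat gained by acetone + calorimeter.
(239.0)(0.125)(169.1 − T) = [(321.3)(2.2) + 111.3](T − 31.3)
29.875 (169.1 − T) = 818.16 (T − 31.3)
5051.9 − 29.875 T = 818.16 T − 25608
30659.9 = 848.035 T
T = 36.15 °C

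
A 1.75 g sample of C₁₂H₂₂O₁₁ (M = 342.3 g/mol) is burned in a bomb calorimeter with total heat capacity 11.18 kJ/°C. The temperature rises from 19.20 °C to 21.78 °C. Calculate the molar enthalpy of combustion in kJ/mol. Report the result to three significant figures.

ΔH = -5640 kJ/mol

ΔT = 21.78 − 19.20 = 2.58 °C
q_cal = C_cal × ΔT = 11.18 × 2.58 = 28.8444 kJ
n = 1.75 / 342.3 = 0.005112 mol
q_rxn = −q_cal = -28.8444 kJ
ΔH = -28.8444 / 0.005112 = -5642 kJ/mol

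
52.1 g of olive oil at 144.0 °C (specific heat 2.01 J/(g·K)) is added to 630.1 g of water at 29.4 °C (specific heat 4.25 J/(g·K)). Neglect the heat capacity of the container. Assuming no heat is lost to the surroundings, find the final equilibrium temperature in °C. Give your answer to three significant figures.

T_f = 33.7 °C

Heat lost by olive oil = heat gained by water.
(52.1)(2.01)(144.0 − T) = (630.1)(4.25)(T − 29.4)
104.721 (144.0 − T) = 2677.925 (T − 29.4)
15080 − 104.721 T = 2677.925 T − 78731
93811 = 2782.646 T
T = 33.71 °C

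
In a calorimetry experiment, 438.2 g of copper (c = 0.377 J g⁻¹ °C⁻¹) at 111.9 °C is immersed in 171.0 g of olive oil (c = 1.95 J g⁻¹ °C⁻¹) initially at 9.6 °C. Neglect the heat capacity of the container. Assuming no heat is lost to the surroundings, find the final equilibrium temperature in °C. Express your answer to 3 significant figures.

T_f = 43.5 °C

Heat lost by copper = heat gained by olive oil.
(438.2)(0.377)(111.9 − T) = (171.0)(1.95)(T − 9.6)
165.2014 (111.9 − T) = 333.45 (T − 9.6)
18486 − 165.2014 T = 333.45 T − 3201.1
21687.1 = 498.6514 T
T = 43.49 °C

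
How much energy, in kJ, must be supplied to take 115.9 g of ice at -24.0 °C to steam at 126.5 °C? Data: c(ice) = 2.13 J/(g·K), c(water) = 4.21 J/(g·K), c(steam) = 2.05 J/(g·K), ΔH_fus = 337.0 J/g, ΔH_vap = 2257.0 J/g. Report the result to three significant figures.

q = 362 kJ

q1 (heat ice -24.0→0.0 °C): 115.9 × 2.13 × 24.0 = 5925 J
q2 (melt at 0 °C): 115.9 × 337.0 = 39058 J
q3 (heat water 0.0→100.0 °C): 115.9 × 4.21 × 100.0 = 48794 J
q4 (vaporize at 100 °C): 115.9 × 2257.0 = 261586 J
q5 (heat steam 100.0→126.5 °C): 115.9 × 2.05 × 26.5 = 6296 J
Total: 5925 + 39058 + 48794 + 261586 + 6296 = 361659 J = 362 kJ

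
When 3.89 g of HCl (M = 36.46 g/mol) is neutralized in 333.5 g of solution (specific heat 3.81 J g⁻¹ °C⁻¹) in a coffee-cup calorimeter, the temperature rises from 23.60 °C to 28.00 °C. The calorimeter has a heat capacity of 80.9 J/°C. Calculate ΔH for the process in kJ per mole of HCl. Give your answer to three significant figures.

ΔH = -55.7 kJ/mol

|ΔT| = |28.00 − 23.60| = 4.40 °C
|q_surr| = (333.5 × 3.81 + 80.9) × 4.40 = 1351.535 × 4.40 = 5947 J
n(HCl) = 3.89 / 36.46 = 0.1067 mol
Temperature rose, so q_rxn = −|q_surr| = -5.947 kJ
ΔH = q_rxn / n = -55.74 kJ/mol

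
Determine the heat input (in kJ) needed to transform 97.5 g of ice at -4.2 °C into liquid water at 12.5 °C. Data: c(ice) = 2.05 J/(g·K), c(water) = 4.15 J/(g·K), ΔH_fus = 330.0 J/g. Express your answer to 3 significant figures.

q = 38.1 kJ

q1 (heat ice -4.2→0.0 °C): 97.5 × 2.05 × 4.2 = 839 J
q2 (melt at 0 °C): 97.5 × 330.0 = 32175 J
q3 (heat water 0.0→12.5 °C): 97.5 × 4.15 × 12.5 = 5058 J
Total: 839 + 32175 + 5058 = 38072 J = 38.1 kJ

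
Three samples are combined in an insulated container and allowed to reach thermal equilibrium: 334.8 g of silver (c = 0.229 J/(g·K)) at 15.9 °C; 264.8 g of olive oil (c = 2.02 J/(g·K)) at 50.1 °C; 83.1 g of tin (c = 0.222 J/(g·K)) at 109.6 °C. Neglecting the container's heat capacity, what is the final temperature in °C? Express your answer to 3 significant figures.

Σ mᵢcᵢ(T − Tᵢ) = 0  ⇒  T = Σ mᵢcᵢTᵢ / Σ mᵢcᵢ
Σ mᵢcᵢ = 334.8×0.229 + 264.8×2.02 + 83.1×0.222 = 630.0134
Σ mᵢcᵢTᵢ = 76.6692×15.9 + 534.896×50.1 + 18.4482×109.6 = 30039
T = 30039 / 630.0134 = 47.68 °C

T_f = 47.7 °C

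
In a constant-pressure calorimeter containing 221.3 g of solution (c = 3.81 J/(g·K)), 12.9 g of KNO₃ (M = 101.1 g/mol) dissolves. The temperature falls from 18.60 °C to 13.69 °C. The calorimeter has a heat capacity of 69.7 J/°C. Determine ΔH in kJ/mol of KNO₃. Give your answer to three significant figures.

|ΔT| = |13.69 − 18.60| = 4.91 °C
|q_surr| = (221.3 × 3.81 + 69.7) × 4.91 = 912.853 × 4.91 = 4482 J
n(KNO₃) = 12.9 / 101.1 = 0.1276 mol
Temperature fell, so q_rxn = +|q_surr| = 4.482 kJ
ΔH = q_rxn / n = 35.13 kJ/mol

ΔH = 35.1 kJ/mol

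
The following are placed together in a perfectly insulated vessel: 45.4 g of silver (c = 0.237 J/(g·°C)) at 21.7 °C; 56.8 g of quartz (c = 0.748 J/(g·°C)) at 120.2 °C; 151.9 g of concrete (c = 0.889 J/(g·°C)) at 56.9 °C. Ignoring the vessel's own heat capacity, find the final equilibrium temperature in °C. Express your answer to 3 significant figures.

T_f = 69.2 °C

Σ mᵢcᵢ(T − Tᵢ) = 0  ⇒  T = Σ mᵢcᵢTᵢ / Σ mᵢcᵢ
Σ mᵢcᵢ = 45.4×0.237 + 56.8×0.748 + 151.9×0.889 = 188.2853
Σ mᵢcᵢTᵢ = 10.7598×21.7 + 42.4864×120.2 + 135.0391×56.9 = 13024
T = 13024 / 188.2853 = 69.17 °C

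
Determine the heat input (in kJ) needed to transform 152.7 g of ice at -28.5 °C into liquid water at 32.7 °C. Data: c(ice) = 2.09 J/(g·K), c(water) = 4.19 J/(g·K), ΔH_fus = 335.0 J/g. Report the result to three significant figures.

q = 81.2 kJ

q1 (heat ice -28.5→0.0 °C): 152.7 × 2.09 × 28.5 = 9096 J
q2 (melt at 0 °C): 152.7 × 335.0 = 51155 J
q3 (heat water 0.0→32.7 °C): 152.7 × 4.19 × 32.7 = 20922 J
Total: 9096 + 51155 + 20922 = 81173 J = 81.2 kJ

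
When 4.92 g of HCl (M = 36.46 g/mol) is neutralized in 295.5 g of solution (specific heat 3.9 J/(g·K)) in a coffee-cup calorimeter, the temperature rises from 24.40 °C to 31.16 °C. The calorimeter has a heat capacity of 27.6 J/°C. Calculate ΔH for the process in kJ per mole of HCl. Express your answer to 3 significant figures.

|ΔT| = |31.16 − 24.40| = 6.76 °C
|q_surr| = (295.5 × 3.9 + 27.6) × 6.76 = 1180.05 × 6.76 = 7977 J
n(HCl) = 4.92 / 36.46 = 0.1349 mol
Temperature rose, so q_rxn = −|q_surr| = -7.977 kJ
ΔH = q_rxn / n = -59.13 kJ/mol

ΔH = -59.1 kJ/mol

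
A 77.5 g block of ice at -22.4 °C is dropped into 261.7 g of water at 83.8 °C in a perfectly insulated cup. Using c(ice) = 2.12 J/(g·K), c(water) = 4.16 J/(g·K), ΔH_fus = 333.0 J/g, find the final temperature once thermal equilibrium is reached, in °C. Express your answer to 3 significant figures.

T_f = 43.8 °C

Heat to bring ice to 0 °C and melt it: q₁ = 77.5×2.12×22.4 + 77.5×333.0 = 29488 J
Heat the water can supply cooling to 0 °C: 261.7×4.16×83.8 = 91230.7 J > q₁, so all ice melts.
Energy balance: 261.7×4.16×(83.8 − T) = 29488 + 77.5×4.16×(T − 0)
1088.672(83.8 − T) = 29488 + 322.4 T
91230.7 − 29488 = 1411.072 T
T = 61742.7 / 1411.072 = 43.76 °C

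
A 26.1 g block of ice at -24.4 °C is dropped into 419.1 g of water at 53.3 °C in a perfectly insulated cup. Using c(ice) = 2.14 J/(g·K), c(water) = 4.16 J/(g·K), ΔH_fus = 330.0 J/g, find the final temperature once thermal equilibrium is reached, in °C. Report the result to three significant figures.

Heat to bring ice to 0 °C and melt it: q₁ = 26.1×2.14×24.4 + 26.1×330.0 = 9975.8 J
Heat the water can supply cooling to 0 °C: 419.1×4.16×53.3 = 92926.2 J > q₁, so all ice melts.
Energy balance: 419.1×4.16×(53.3 − T) = 9975.8 + 26.1×4.16×(T − 0)
1743.456(53.3 − T) = 9975.8 + 108.576 T
92926.2 − 9975.8 = 1852.032 T
T = 82950.4 / 1852.032 = 44.79 °C

T_f = 44.8 °C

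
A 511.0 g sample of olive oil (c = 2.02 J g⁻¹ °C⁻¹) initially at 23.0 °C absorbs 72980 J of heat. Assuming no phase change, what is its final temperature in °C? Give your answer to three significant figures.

T_f = 93.7 °C

ΔT = q / (m c) = 72980 / (511.0 × 2.02) = 70.70 °C
T_f = 23.0 + 70.70 = 93.70 °C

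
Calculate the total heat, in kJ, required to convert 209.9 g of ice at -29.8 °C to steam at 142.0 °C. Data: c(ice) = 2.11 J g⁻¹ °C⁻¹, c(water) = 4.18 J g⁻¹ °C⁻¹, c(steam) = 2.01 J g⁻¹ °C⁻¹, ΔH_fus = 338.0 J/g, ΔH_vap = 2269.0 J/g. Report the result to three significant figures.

q1 (heat ice -29.8→0.0 °C): 209.9 × 2.11 × 29.8 = 13198 J
q2 (melt at 0 °C): 209.9 × 338.0 = 70946 J
q3 (heat water 0.0→100.0 °C): 209.9 × 4.18 × 100.0 = 87738 J
q4 (vaporize at 100 °C): 209.9 × 2269.0 = 476263 J
q5 (heat steam 100.0→142.0 °C): 209.9 × 2.01 × 42.0 = 17720 J
Total: 13198 + 70946 + 87738 + 476263 + 17720 = 665865 J = 666 kJ

q = 666 kJ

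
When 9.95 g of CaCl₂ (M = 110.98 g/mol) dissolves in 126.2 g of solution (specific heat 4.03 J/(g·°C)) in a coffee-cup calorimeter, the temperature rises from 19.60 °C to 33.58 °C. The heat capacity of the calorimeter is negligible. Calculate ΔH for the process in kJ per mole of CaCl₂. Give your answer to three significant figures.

ΔH = -79.3 kJ/mol

|ΔT| = |33.58 − 19.60| = 13.98 °C
|q_surr| = (126.2 × 4.03) × 13.98 = 508.586 × 13.98 = 7110 J
n(CaCl₂) = 9.95 / 110.98 = 0.08966 mol
Temperature rose, so q_rxn = −|q_surr| = -7.110 kJ
ΔH = q_rxn / n = -79.30 kJ/mol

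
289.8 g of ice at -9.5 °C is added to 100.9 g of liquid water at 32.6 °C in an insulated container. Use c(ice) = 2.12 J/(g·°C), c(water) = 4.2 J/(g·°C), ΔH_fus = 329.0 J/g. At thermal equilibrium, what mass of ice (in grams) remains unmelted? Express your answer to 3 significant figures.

m_ice remaining = 266 g

Heat to warm all ice to 0 °C: 289.8×2.12×9.5 = 5836.6 J
Heat released by water cooling to 0 °C: 100.9×4.2×32.6 = 13815 J
13815 J < 5836.6 + 289.8×329.0 = 101180.8 J, so not all ice melts; final T = 0 °C.
Heat left for melting: 13815 − 5836.6 = 7978.4 J
Mass melted = 7978.4 / 329.0 = 24.25 g
Ice remaining = 289.8 − 24.25 = 265.55 g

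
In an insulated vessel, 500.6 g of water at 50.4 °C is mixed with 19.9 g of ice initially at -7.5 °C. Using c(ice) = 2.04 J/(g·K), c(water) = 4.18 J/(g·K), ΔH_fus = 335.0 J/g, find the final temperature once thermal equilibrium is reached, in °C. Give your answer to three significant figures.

T_f = 45.3 °C

Heat to bring ice to 0 °C and melt it: q₁ = 19.9×2.04×7.5 + 19.9×335.0 = 6971.0 J
Heat the water can supply cooling to 0 °C: 500.6×4.18×50.4 = 105462 J > q₁, so all ice melts.
Energy balance: 500.6×4.18×(50.4 − T) = 6971.0 + 19.9×4.18×(T − 0)
2092.508(50.4 − T) = 6971.0 + 83.182 T
105462 − 6971.0 = 2175.690 T
T = 98491.0 / 2175.690 = 45.27 °C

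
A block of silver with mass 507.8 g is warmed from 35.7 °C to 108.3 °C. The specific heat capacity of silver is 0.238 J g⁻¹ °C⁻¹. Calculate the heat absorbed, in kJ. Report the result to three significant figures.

q = 8.77 kJ

q = m c ΔT = 507.8 × 0.238 × (108.3 − 35.7)
q = 507.8 × 0.238 × 72.6 = 8774 J = 8.77 kJ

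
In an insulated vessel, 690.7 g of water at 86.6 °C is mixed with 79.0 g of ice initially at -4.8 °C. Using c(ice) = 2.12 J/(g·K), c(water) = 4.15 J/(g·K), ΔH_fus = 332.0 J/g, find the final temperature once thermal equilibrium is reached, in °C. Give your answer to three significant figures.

T_f = 69.2 °C

Heat to bring ice to 0 °C and melt it: q₁ = 79.0×2.12×4.8 + 79.0×332.0 = 27032 J
Heat the water can supply cooling to 0 °C: 690.7×4.15×86.6 = 248231 J > q₁, so all ice melts.
Energy balance: 690.7×4.15×(86.6 − T) = 27032 + 79.0×4.15×(T − 0)
2866.405(86.6 − T) = 27032 + 327.85 T
248231 − 27032 = 3194.255 T
T = 221199 / 3194.255 = 69.249 °C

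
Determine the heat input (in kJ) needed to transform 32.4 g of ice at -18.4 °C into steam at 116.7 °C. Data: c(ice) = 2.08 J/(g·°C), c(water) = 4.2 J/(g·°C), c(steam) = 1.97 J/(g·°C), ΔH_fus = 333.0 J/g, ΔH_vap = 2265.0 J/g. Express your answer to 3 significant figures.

q = 100 kJ

q1 (heat ice -18.4→0.0 °C): 32.4 × 2.08 × 18.4 = 1240 J
q2 (melt at 0 °C): 32.4 × 333.0 = 10789 J
q3 (heat water 0.0→100.0 °C): 32.4 × 4.2 × 100.0 = 13608 J
q4 (vaporize at 100 °C): 32.4 × 2265.0 = 73386 J
q5 (heat steam 100.0→116.7 °C): 32.4 × 1.97 × 16.7 = 1066 J
Total: 1240 + 10789 + 13608 + 73386 + 1066 = 100089 J = 100 kJ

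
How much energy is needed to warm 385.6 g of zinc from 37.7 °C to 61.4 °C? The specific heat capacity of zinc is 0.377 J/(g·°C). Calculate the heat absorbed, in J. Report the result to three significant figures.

q = m c ΔT = 385.6 × 0.377 × (61.4 − 37.7)
q = 385.6 × 0.377 × 23.7 = 3445 J

q = 3450 J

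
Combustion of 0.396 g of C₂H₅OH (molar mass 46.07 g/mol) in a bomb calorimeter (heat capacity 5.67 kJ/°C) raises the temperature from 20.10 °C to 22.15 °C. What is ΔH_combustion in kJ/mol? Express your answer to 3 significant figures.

ΔH = -1350 kJ/mol

ΔT = 22.15 − 20.10 = 2.05 °C
q_cal = C_cal × ΔT = 5.67 × 2.05 = 11.6235 kJ
n = 0.396 / 46.07 = 0.008596 mol
q_rxn = −q_cal = -11.6235 kJ
ΔH = -11.6235 / 0.008596 = -1352 kJ/mol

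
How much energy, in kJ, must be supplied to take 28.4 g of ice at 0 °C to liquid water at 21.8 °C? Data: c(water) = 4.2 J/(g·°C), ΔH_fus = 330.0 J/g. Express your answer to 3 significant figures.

q1 (melt at 0 °C): 28.4 × 330.0 = 9372 J
q2 (heat water 0.0→21.8 °C): 28.4 × 4.2 × 21.8 = 2600 J
Total: 9372 + 2600 = 11972 J = 12.0 kJ

q = 12.0 kJ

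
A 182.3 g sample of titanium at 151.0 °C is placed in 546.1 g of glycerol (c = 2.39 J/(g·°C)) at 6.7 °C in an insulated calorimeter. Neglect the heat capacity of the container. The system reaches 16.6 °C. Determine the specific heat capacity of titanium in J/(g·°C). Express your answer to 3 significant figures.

c = 0.527 J/(g·°C)

q_gained = (546.1 × 2.39) × (16.6 − 6.7) = 12920 J
q_lost = 182.3 × c × (151.0 − 16.6) = 24501.12 c
Set equal: c = 12920 / 24501.12 = 0.527 J/(g·°C)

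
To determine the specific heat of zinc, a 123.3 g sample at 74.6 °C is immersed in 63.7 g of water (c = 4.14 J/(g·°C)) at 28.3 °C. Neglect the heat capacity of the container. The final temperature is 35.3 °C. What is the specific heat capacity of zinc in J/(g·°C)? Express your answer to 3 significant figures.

c = 0.381 J/(g·°C)

q_gained = (63.7 × 4.14) × (35.3 − 28.3) = 1846 J
q_lost = 123.3 × c × (74.6 − 35.3) = 4845.69 c
Set equal: c = 1846 / 4845.69 = 0.381 J/(g·°C)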